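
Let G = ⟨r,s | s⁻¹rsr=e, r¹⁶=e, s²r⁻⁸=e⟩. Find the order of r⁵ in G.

Compute successive powers until reaching e:
  (r⁵)¹ = r⁵, (r⁵)² = r¹⁰, (r⁵)³ = r¹⁵, (r⁵)⁴ = r⁴, (r⁵)⁵ = r⁹, (r⁵)⁶ = r¹⁴, (r⁵)⁷ = r³, (r⁵)⁸ = r⁸, (r⁵)⁹ = r¹³, (r⁵)¹⁰ = r², (r⁵)¹¹ = r⁷, (r⁵)¹² = r¹², (r⁵)¹³ = r, (r⁵)¹⁴ = r⁶, (r⁵)¹⁵ = r¹¹, (r⁵)¹⁶ = e.
The smallest positive k with (r⁵)ᵏ = e is 16.

Answer: 16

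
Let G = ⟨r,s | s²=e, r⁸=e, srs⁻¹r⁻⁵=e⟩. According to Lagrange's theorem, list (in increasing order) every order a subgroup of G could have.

|G| = 16 = 2⁴. By Lagrange's theorem the order of any subgroup divides 16; the divisors of 16 are 1, 2, 4, 8, 16.

Answer: 1, 2, 4, 8, 16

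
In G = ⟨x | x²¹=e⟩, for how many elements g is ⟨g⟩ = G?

G is cyclic of order 21. An element generates G iff its order is 21, and a cyclic group of order 21 has exactly φ(21) = 12 such elements.

Answer: 12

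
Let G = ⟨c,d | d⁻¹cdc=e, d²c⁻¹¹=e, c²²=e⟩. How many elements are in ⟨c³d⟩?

|⟨c³d⟩| equals the order of c³d. Compute successive powers until reaching e:
  (c³d)¹ = c³d, (c³d)² = c¹¹, (c³d)³ = c³d⁻¹, (c³d)⁴ = e.
The smallest positive k with (c³d)ᵏ = e is 4, so |⟨c³d⟩| = 4.

Answer: 4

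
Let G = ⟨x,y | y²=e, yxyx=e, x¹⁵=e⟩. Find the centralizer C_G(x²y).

⟨x²y⟩ ⊆ C_G(x²y) since powers of x²y commute with x²y; so |C_G(x²y)| ≥ |⟨x²y⟩| = 2.
By orbit–stabilizer, |C_G(x²y)| = |G| / |conj. class of x²y| = 30 / 15 = 2.
The 2 elements commuting with x²y are {e, x²y}.

Answer: {e, x²y}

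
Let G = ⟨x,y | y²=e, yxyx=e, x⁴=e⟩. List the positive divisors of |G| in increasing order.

|G| = 8 = 2³. By Lagrange's theorem the order of any subgroup divides 8; the divisors of 8 are 1, 2, 4, 8.

Answer: 1, 2, 4, 8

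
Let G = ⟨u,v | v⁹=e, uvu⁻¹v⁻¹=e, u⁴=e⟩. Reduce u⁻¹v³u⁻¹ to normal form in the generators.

Multiply left to right, reducing at each step:
  (u³) · v³ = u³v³
  (u³v³) · u⁻¹ = u²v³

Answer: u²v³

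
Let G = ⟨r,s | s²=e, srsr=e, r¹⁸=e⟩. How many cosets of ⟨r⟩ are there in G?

First find ord(r) by computing successive powers:
  r¹ = r, r² = r², r³ = r³, r⁴ = r⁴, r⁵ = r⁵, r⁶ = r⁶, r⁷ = r⁷, r⁸ = r⁸, r⁹ = r⁹, r¹⁰ = r¹⁰, r¹¹ = r¹¹, r¹² = r¹², r¹³ = r¹³, r¹⁴ = r¹⁴, r¹⁵ = r¹⁵, r¹⁶ = r¹⁶, r¹⁷ = r¹⁷, r¹⁸ = e.
So |⟨r⟩| = ord(r) = 18. With |G| = 36, by Lagrange [G : ⟨r⟩] = 36/18 = 2.

Answer: 2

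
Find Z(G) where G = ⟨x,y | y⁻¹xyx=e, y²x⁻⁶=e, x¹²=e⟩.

An element z ∈ Z(G) iff z commutes with every generator.
For example x⁶ is central: (x⁶)·x = x⁷ = x·(x⁶); (x⁶)·y = y⁻¹ = y·(x⁶).
Whereas x ∉ Z(G) since x·y = xy ≠ x⁵y⁻¹ = y·x.
Checking each of the 24 elements this way gives Z(G) = {e, x⁶}, of order 2.

Answer: {e, x⁶}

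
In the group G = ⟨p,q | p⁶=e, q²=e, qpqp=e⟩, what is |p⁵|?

Compute successive powers until reaching e:
  (p⁵)¹ = p⁵, (p⁵)² = p⁴, (p⁵)³ = p³, (p⁵)⁴ = p², (p⁵)⁵ = p, (p⁵)⁶ = e.
The smallest positive k with (p⁵)ᵏ = e is 6.

Answer: 6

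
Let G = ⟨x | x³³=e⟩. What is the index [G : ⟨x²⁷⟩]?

First find ord(x²⁷) by computing successive powers:
  (x²⁷)¹ = x²⁷, (x²⁷)² = x²¹, (x²⁷)³ = x¹⁵, (x²⁷)⁴ = x⁹, (x²⁷)⁵ = x³, (x²⁷)⁶ = x³⁰, (x²⁷)⁷ = x²⁴, (x²⁷)⁸ = x¹⁸, (x²⁷)⁹ = x¹², (x²⁷)¹⁰ = x⁶, (x²⁷)¹¹ = e.
So |⟨x²⁷⟩| = ord(x²⁷) = 11. With |G| = 33, by Lagrange [G : ⟨x²⁷⟩] = 33/11 = 3.

Answer: 3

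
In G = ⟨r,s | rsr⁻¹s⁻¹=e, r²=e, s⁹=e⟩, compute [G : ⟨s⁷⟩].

First find ord(s⁷) by computing successive powers:
  (s⁷)¹ = s⁷, (s⁷)² = s⁵, (s⁷)³ = s³, (s⁷)⁴ = s, (s⁷)⁵ = s⁸, (s⁷)⁶ = s⁶, (s⁷)⁷ = s⁴, (s⁷)⁸ = s², (s⁷)⁹ = e.
So |⟨s⁷⟩| = ord(s⁷) = 9. With |G| = 18, by Lagrange [G : ⟨s⁷⟩] = 18/9 = 2.

Answer: 2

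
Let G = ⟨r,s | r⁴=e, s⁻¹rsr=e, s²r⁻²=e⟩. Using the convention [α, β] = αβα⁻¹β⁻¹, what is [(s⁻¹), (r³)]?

[(s⁻¹), (r³)] = (s⁻¹)·(r³)·(s⁻¹)⁻¹·(r³)⁻¹.
  (s⁻¹) · (r³) = rs⁻¹
  (rs⁻¹) · s = r
  r · r = r²

Answer: r²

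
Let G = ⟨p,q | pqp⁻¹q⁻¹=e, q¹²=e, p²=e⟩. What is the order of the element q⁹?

Compute successive powers until reaching e:
  (q⁹)¹ = q⁹, (q⁹)² = q⁶, (q⁹)³ = q³, (q⁹)⁴ = e.
The smallest positive k with (q⁹)ᵏ = e is 4.

Answer: 4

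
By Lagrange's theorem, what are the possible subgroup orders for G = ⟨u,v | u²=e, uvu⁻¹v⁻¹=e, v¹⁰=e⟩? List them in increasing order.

|G| = 20 = 2² · 5. By Lagrange's theorem the order of any subgroup divides 20; the divisors of 20 are 1, 2, 4, 5, 10, 20.

Answer: 1, 2, 4, 5, 10, 20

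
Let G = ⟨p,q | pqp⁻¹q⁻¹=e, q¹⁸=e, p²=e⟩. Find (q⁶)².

Compute successive powers of (q⁶), reducing at each step:
  (q⁶)²: (q⁶) · q⁶ = q¹²

Answer: q¹²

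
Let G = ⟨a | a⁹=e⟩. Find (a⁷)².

Compute successive powers of (a⁷), reducing at each step:
  (a⁷)²: (a⁷) · a⁷ = a⁵

Answer: a⁵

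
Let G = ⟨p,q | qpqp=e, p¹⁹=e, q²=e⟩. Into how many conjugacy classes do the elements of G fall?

The conjugacy classes (representative and size) are:
  [e] (size 1), [p¹⁸] (size 2), [p²] (size 2), [p¹⁶] (size 2), [p⁴] (size 2), [p¹⁴] (size 2), [p¹³] (size 2), [p¹²] (size 2), [p⁸] (size 2), [p⁹] (size 2), [q] (size 19).
Class equation: 1 + 2 + 2 + 2 + 2 + 2 + 2 + 2 + 2 + 2 + 19 = 38 = |G|. So G has 11 conjugacy classes.

Answer: 11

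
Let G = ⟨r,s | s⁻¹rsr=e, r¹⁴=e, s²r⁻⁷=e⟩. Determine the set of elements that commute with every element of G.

An element z ∈ Z(G) iff z commutes with every generator.
For example r⁷ is central: (r⁷)·r = r⁸ = r·(r⁷); (r⁷)·s = s⁻¹ = s·(r⁷).
Whereas r ∉ Z(G) since r·s = rs ≠ r⁶s⁻¹ = s·r.
Checking each of the 28 elements this way gives Z(G) = {e, r⁷}, of order 2.

Answer: {e, r⁷}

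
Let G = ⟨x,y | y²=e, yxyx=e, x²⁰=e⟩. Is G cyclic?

Every cyclic group is abelian. But x·y = xy while y·x = x¹⁹y, so x·y ≠ y·x and G is not abelian. Hence G is not cyclic.

Answer: No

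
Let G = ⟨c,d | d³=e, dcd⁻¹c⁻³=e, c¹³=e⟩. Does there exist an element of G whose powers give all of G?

Every cyclic group is abelian. But c·d = cd while d·c = c³d, so c·d ≠ d·c and G is not abelian. Hence G is not cyclic.

Answer: No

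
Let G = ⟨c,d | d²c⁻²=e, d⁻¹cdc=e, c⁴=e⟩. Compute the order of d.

Compute successive powers until reaching e:
  d¹ = d, d² = c², d³ = d⁻¹, d⁴ = e.
The smallest positive k with dᵏ = e is 4.

Answer: 4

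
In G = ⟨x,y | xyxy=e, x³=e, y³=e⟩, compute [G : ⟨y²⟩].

First find ord(y²) by computing successive powers:
  (y²)¹ = y², (y²)² = y, (y²)³ = e.
So |⟨y²⟩| = ord(y²) = 3. With |G| = 12, by Lagrange [G : ⟨y²⟩] = 12/3 = 4.

Answer: 4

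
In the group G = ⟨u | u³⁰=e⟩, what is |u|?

Compute successive powers until reaching e:
  u¹ = u, u² = u², u³ = u³, u⁴ = u⁴, u⁵ = u⁵, u⁶ = u⁶, u⁷ = u⁷, u⁸ = u⁸, u⁹ = u⁹, u¹⁰ = u¹⁰, u¹¹ = u¹¹, u¹² = u¹², u¹³ = u¹³, u¹⁴ = u¹⁴, u¹⁵ = u¹⁵, u¹⁶ = u¹⁶, u¹⁷ = u¹⁷, u¹⁸ = u¹⁸, u¹⁹ = u¹⁹, u²⁰ = u²⁰, u²¹ = u²¹, u²² = u²², u²³ = u²³, u²⁴ = u²⁴, u²⁵ = u²⁵, u²⁶ = u²⁶, u²⁷ = u²⁷, u²⁸ = u²⁸, u²⁹ = u²⁹, u³⁰ = e.
The smallest positive k with uᵏ = e is 30.

Answer: 30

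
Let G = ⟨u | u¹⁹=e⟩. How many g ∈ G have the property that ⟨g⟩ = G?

G is cyclic of order 19. An element generates G iff its order is 19, and a cyclic group of order 19 has exactly φ(19) = 18 such elements.

Answer: 18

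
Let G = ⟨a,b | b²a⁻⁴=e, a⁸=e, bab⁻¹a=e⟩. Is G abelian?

a·b = ab but b·a = a³b⁻¹, so a·b ≠ b·a and G is not abelian.

Answer: No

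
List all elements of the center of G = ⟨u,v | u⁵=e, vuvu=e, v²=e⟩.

An element z ∈ Z(G) iff z commutes with every generator.
For example e is central: e·u = u = u·e; e·v = v = v·e.
Whereas u ∉ Z(G) since u·v = uv ≠ u⁴v = v·u.
Checking each of the 10 elements this way gives Z(G) = {e}, of order 1.

Answer: {e}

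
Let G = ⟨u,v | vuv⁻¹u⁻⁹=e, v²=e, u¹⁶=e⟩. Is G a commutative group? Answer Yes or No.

u·v = uv but v·u = u⁹v, so u·v ≠ v·u and G is not abelian.

Answer: No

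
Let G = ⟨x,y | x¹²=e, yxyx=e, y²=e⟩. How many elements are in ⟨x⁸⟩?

|⟨x⁸⟩| equals the order of x⁸. Compute successive powers until reaching e:
  (x⁸)¹ = x⁸, (x⁸)² = x⁴, (x⁸)³ = e.
The smallest positive k with (x⁸)ᵏ = e is 3, so |⟨x⁸⟩| = 3.

Answer: 3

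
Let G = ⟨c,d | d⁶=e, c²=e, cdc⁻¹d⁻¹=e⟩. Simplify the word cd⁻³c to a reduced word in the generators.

Multiply left to right, reducing at each step:
  c · d⁻³ = cd³
  (cd³) · c = d³

Answer: d³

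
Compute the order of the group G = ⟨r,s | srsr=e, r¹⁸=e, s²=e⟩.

Enumerate words in the generators, reducing via the relations: the distinct elements are
  {e, r, s, rs, r², r³, r⁴, r⁵, r⁶, r⁷, r⁸, r⁹, r²s, r³s, r¹², r¹³, r¹¹, r¹⁰, r¹⁴, r¹⁵, r¹⁶, r¹⁷, r⁴s, r⁵s, r⁶s, r⁷s, r⁸s, r⁹s, r¹²s, r¹³s, r¹¹s, r¹⁰s, r¹⁴s, r¹⁵s, r¹⁶s, r¹⁷s}.
No further products give new elements, so |G| = 36.

Answer: 36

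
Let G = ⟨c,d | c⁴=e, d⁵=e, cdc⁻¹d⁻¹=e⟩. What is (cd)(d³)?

Compute (cd) · (d³) by multiplying left to right and reducing via the relations at each step:
  (cd) · d³ = cd⁴

Answer: cd⁴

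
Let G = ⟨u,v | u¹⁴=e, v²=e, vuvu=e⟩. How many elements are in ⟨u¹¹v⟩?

|⟨u¹¹v⟩| equals the order of u¹¹v. Compute successive powers until reaching e:
  (u¹¹v)¹ = u¹¹v, (u¹¹v)² = e.
The smallest positive k with (u¹¹v)ᵏ = e is 2, so |⟨u¹¹v⟩| = 2.

Answer: 2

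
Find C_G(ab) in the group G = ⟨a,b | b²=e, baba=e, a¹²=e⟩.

⟨ab⟩ ⊆ C_G(ab) since powers of ab commute with ab; so |C_G(ab)| ≥ |⟨ab⟩| = 2.
By orbit–stabilizer, |C_G(ab)| = |G| / |conj. class of ab| = 24 / 6 = 4.
The 4 elements commuting with ab are {e, a⁶, ab, a⁷b}.

Answer: {e, a⁶, ab, a⁷b}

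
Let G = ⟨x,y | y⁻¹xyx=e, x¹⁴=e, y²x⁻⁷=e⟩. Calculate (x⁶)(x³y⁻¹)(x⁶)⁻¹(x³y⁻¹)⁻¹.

[(x⁶), (x³y⁻¹)] = (x⁶)·(x³y⁻¹)·(x⁶)⁻¹·(x³y⁻¹)⁻¹.
  (x⁶) · (x³y⁻¹) = x²y
  (x²y) · (x⁸) = xy⁻¹
  (xy⁻¹) · (x³y) = x¹²

Answer: x¹²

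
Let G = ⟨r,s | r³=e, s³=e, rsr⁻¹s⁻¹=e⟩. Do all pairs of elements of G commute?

Each pair of generators commutes: r·s = rs = s·r. Since the generators pairwise commute, every element of G commutes with every other, so G is abelian.

Answer: Yes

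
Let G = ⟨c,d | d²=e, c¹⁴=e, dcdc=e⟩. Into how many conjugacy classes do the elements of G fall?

The conjugacy classes (representative and size) are:
  [e] (size 1), [c¹³] (size 2), [c²] (size 2), [c³] (size 2), [c¹⁰] (size 2), [c⁵] (size 2), [c⁸] (size 2), [c⁷] (size 1), [c⁶d] (size 7), [c⁹d] (size 7).
Class equation: 1 + 2 + 2 + 2 + 2 + 2 + 2 + 1 + 7 + 7 = 28 = |G|. So G has 10 conjugacy classes.

Answer: 10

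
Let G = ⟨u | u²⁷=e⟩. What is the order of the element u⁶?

Compute successive powers until reaching e:
  (u⁶)¹ = u⁶, (u⁶)² = u¹², (u⁶)³ = u¹⁸, (u⁶)⁴ = u²⁴, (u⁶)⁵ = u³, (u⁶)⁶ = u⁹, (u⁶)⁷ = u¹⁵, (u⁶)⁸ = u²¹, (u⁶)⁹ = e.
The smallest positive k with (u⁶)ᵏ = e is 9.

Answer: 9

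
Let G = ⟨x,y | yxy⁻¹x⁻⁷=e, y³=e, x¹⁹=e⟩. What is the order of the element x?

Compute successive powers until reaching e:
  x¹ = x, x² = x², x³ = x³, x⁴ = x⁴, x⁵ = x⁵, x⁶ = x⁶, x⁷ = x⁷, x⁸ = x⁸, x⁹ = x⁹, x¹⁰ = x¹⁰, x¹¹ = x¹¹, x¹² = x¹², x¹³ = x¹³, x¹⁴ = x¹⁴, x¹⁵ = x¹⁵, x¹⁶ = x¹⁶, x¹⁷ = x¹⁷, x¹⁸ = x¹⁸, x¹⁹ = e.
The smallest positive k with xᵏ = e is 19.

Answer: 19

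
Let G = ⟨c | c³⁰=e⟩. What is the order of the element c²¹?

Compute successive powers until reaching e:
  (c²¹)¹ = c²¹, (c²¹)² = c¹², (c²¹)³ = c³, (c²¹)⁴ = c²⁴, (c²¹)⁵ = c¹⁵, (c²¹)⁶ = c⁶, (c²¹)⁷ = c²⁷, (c²¹)⁸ = c¹⁸, (c²¹)⁹ = c⁹, (c²¹)¹⁰ = e.
The smallest positive k with (c²¹)ᵏ = e is 10.

Answer: 10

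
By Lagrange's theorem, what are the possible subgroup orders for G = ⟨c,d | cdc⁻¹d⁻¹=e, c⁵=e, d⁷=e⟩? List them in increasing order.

|G| = 35 = 5 · 7. By Lagrange's theorem the order of any subgroup divides 35; the divisors of 35 are 1, 5, 7, 35.

Answer: 1, 5, 7, 35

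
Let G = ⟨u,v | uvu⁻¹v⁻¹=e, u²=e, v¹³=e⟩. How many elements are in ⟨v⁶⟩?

|⟨v⁶⟩| equals the order of v⁶. Compute successive powers until reaching e:
  (v⁶)¹ = v⁶, (v⁶)² = v¹², (v⁶)³ = v⁵, (v⁶)⁴ = v¹¹, (v⁶)⁵ = v⁴, (v⁶)⁶ = v¹⁰, (v⁶)⁷ = v³, (v⁶)⁸ = v⁹, (v⁶)⁹ = v², (v⁶)¹⁰ = v⁸, (v⁶)¹¹ = v, (v⁶)¹² = v⁷, (v⁶)¹³ = e.
The smallest positive k with (v⁶)ᵏ = e is 13, so |⟨v⁶⟩| = 13.

Answer: 13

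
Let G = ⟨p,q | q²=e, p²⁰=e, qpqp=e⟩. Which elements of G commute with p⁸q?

⟨p⁸q⟩ ⊆ C_G(p⁸q) since powers of p⁸q commute with p⁸q; so |C_G(p⁸q)| ≥ |⟨p⁸q⟩| = 2.
By orbit–stabilizer, |C_G(p⁸q)| = |G| / |conj. class of p⁸q| = 40 / 10 = 4.
The 4 elements commuting with p⁸q are {e, p¹⁰, p⁸q, p¹⁸q}.

Answer: {e, p¹⁰, p⁸q, p¹⁸q}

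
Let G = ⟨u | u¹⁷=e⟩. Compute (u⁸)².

Compute successive powers of (u⁸), reducing at each step:
  (u⁸)²: (u⁸) · u⁸ = u¹⁶

Answer: u¹⁶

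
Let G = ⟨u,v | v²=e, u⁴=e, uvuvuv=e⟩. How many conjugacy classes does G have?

The conjugacy classes (representative and size) are:
  [e] (size 1), [u³] (size 6), [u²vu²v] (size 3), [uvu³] (size 6), [vu³] (size 8).
Class equation: 1 + 6 + 3 + 6 + 8 = 24 = |G|. So G has 5 conjugacy classes.

Answer: 5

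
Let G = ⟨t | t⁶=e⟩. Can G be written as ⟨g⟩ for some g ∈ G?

|G| = 6. The element t has order 6 (its powers give 6 distinct elements), so ⟨t⟩ = G and G is cyclic.

Answer: Yes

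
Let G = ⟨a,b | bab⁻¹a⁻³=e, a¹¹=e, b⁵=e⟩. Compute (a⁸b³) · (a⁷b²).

Compute (a⁸b³) · (a⁷b²) by multiplying left to right and reducing via the relations at each step:
  (a⁸b³) · a⁷ = a¹⁰b³
  (a¹⁰b³) · b² = a¹⁰

Answer: a¹⁰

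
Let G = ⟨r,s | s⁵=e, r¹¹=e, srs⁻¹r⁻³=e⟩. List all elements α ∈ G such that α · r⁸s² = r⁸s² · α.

⟨r⁸s²⟩ ⊆ C_G(r⁸s²) since powers of r⁸s² commute with r⁸s²; so |C_G(r⁸s²)| ≥ |⟨r⁸s²⟩| = 5.
By orbit–stabilizer, |C_G(r⁸s²)| = |G| / |conj. class of r⁸s²| = 55 / 11 = 5.
The 5 elements commuting with r⁸s² are {e, r²s, r³s⁴, r⁴s³, r⁸s²}.

Answer: {e, r²s, r³s⁴, r⁴s³, r⁸s²}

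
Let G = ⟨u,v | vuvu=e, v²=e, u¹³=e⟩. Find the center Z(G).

An element z ∈ Z(G) iff z commutes with every generator.
For example e is central: e·u = u = u·e; e·v = v = v·e.
Whereas u ∉ Z(G) since u·v = uv ≠ u¹²v = v·u.
Checking each of the 26 elements this way gives Z(G) = {e}, of order 1.

Answer: {e}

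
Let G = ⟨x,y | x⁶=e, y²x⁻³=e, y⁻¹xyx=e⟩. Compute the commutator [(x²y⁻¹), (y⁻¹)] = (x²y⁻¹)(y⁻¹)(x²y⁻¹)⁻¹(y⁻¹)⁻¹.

[(x²y⁻¹), (y⁻¹)] = (x²y⁻¹)·(y⁻¹)·(x²y⁻¹)⁻¹·(y⁻¹)⁻¹.
  (x²y⁻¹) · (y⁻¹) = x⁵
  (x⁵) · (x²y) = xy
  (xy) · y = x⁴

Answer: x⁴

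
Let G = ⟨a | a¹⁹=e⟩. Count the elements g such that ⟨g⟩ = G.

G is cyclic of order 19. An element generates G iff its order is 19, and a cyclic group of order 19 has exactly φ(19) = 18 such elements.

Answer: 18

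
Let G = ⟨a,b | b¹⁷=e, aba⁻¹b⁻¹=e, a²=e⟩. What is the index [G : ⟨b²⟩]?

First find ord(b²) by computing successive powers:
  (b²)¹ = b², (b²)² = b⁴, (b²)³ = b⁶, (b²)⁴ = b⁸, (b²)⁵ = b¹⁰, (b²)⁶ = b¹², (b²)⁷ = b¹⁴, (b²)⁸ = b¹⁶, (b²)⁹ = b, (b²)¹⁰ = b³, (b²)¹¹ = b⁵, (b²)¹² = b⁷, (b²)¹³ = b⁹, (b²)¹⁴ = b¹¹, (b²)¹⁵ = b¹³, (b²)¹⁶ = b¹⁵, (b²)¹⁷ = e.
So |⟨b²⟩| = ord(b²) = 17. With |G| = 34, by Lagrange [G : ⟨b²⟩] = 34/17 = 2.

Answer: 2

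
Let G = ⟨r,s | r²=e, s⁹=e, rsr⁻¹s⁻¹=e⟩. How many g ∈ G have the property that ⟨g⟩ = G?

G is cyclic of order 18. An element generates G iff its order is 18, and a cyclic group of order 18 has exactly φ(18) = 6 such elements.

Answer: 6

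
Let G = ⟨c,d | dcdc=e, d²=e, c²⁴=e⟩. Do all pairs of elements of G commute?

c·d = cd but d·c = c²³d, so c·d ≠ d·c and G is not abelian.

Answer: No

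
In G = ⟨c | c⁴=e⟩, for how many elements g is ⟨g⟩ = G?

G is cyclic of order 4. An element generates G iff its order is 4, and a cyclic group of order 4 has exactly φ(4) = 2 such elements.

Answer: 2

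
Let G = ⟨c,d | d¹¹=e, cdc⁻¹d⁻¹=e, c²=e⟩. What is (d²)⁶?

Compute successive powers of (d²), reducing at each step:
  (d²)²: (d²) · d² = d⁴
  (d²)³: (d⁴) · d² = d⁶
  (d²)⁴: (d⁶) · d² = d⁸
  (d²)⁵: (d⁸) · d² = d¹⁰
  (d²)⁶: (d¹⁰) · d² = d

Answer: d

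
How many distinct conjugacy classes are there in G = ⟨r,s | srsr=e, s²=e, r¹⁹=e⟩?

The conjugacy classes (representative and size) are:
  [e] (size 1), [r¹⁸] (size 2), [r²] (size 2), [r¹⁶] (size 2), [r⁴] (size 2), [r¹⁴] (size 2), [r¹³] (size 2), [r¹²] (size 2), [r⁸] (size 2), [r⁹] (size 2), [s] (size 19).
Class equation: 1 + 2 + 2 + 2 + 2 + 2 + 2 + 2 + 2 + 2 + 19 = 38 = |G|. So G has 11 conjugacy classes.

Answer: 11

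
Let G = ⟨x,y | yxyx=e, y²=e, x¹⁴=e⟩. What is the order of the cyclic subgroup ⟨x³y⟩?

|⟨x³y⟩| equals the order of x³y. Compute successive powers until reaching e:
  (x³y)¹ = x³y, (x³y)² = e.
The smallest positive k with (x³y)ᵏ = e is 2, so |⟨x³y⟩| = 2.

Answer: 2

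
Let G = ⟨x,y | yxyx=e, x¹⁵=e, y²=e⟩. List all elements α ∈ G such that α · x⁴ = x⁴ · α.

⟨x⁴⟩ ⊆ C_G(x⁴) since powers of x⁴ commute with x⁴; so |C_G(x⁴)| ≥ |⟨x⁴⟩| = 15.
By orbit–stabilizer, |C_G(x⁴)| = |G| / |conj. class of x⁴| = 30 / 2 = 15.
The 15 elements commuting with x⁴ are {e, x, x², x³, x⁴, x⁵, x⁶, x⁷, x⁸, x⁹, x¹⁰, x¹¹, x¹², x¹³, x¹⁴}.

Answer: {e, x, x², x³, x⁴, x⁵, x⁶, x⁷, x⁸, x⁹, x¹⁰, x¹¹, x¹², x¹³, x¹⁴}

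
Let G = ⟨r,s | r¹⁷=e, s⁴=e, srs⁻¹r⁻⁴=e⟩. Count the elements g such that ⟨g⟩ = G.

⟨g⟩ = G would require ord(g) = |G| = 68, but the maximum element order in G is 17 < 68. So G is not cyclic and no single element generates it: the count is 0.

Answer: 0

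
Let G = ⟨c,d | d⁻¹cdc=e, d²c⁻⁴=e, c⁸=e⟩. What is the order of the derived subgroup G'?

G' = [G, G] is generated by all commutators. The generator-pair commutators are: [c, d] = c².
The subgroup they normally generate is {e, c², c⁴, c⁶}, of order 4.
Check: |G/G'| = 16/4 = 4 is the order of the abelianisation.

Answer: 4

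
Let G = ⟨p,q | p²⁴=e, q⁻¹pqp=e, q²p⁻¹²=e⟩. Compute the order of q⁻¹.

Compute successive powers until reaching e:
  (q⁻¹)¹ = q⁻¹, (q⁻¹)² = p¹², (q⁻¹)³ = q, (q⁻¹)⁴ = e.
The smallest positive k with (q⁻¹)ᵏ = e is 4.

Answer: 4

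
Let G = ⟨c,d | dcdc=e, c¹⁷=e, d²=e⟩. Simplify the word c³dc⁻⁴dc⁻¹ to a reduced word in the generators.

Multiply left to right, reducing at each step:
  (c³) · d = c³d
  (c³d) · c⁻⁴ = c⁷d
  (c⁷d) · d = c⁷
  (c⁷) · c⁻¹ = c⁶

Answer: c⁶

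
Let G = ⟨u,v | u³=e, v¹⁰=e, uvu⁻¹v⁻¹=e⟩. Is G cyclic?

|G| = 30. The element uv has order 30 (its powers give 30 distinct elements), so ⟨uv⟩ = G and G is cyclic.

Answer: Yes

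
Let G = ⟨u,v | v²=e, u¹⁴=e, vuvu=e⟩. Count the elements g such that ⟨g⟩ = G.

⟨g⟩ = G would require ord(g) = |G| = 28, but the maximum element order in G is 14 < 28. So G is not cyclic and no single element generates it: the count is 0.

Answer: 0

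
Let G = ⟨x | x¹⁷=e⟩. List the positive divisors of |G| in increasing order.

|G| = 17 = 17. By Lagrange's theorem the order of any subgroup divides 17; the divisors of 17 are 1, 17.

Answer: 1, 17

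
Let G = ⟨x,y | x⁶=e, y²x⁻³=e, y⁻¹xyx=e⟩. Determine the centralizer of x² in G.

⟨x²⟩ ⊆ C_G(x²) since powers of x² commute with x²; so |C_G(x²)| ≥ |⟨x²⟩| = 3.
By orbit–stabilizer, |C_G(x²)| = |G| / |conj. class of x²| = 12 / 2 = 6.
The 6 elements commuting with x² are {e, x, x², x³, x⁴, x⁵}.

Answer: {e, x, x², x³, x⁴, x⁵}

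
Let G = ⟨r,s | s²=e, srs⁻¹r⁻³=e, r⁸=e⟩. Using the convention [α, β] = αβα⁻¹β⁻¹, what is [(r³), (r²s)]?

[(r³), (r²s)] = (r³)·(r²s)·(r³)⁻¹·(r²s)⁻¹.
  (r³) · (r²s) = r⁵s
  (r⁵s) · (r⁵) = r⁴s
  (r⁴s) · (r²s) = r²

Answer: r²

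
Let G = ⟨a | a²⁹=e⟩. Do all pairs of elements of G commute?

G has a single generator, so G is cyclic and hence abelian.

Answer: Yes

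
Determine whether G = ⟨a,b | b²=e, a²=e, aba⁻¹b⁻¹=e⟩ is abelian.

Each pair of generators commutes: a·b = ab = b·a. Since the generators pairwise commute, every element of G commutes with every other, so G is abelian.

Answer: Yes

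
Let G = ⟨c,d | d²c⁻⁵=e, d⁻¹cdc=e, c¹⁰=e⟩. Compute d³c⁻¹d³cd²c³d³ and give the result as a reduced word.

Multiply left to right, reducing at each step:
  (d⁻¹) · c⁻¹ = cd⁻¹
  (cd⁻¹) · d³ = c⁶
  (c⁶) · c = c⁷
  (c⁷) · d² = c²
  (c²) · c³ = c⁵
  (c⁵) · d³ = d

Answer: d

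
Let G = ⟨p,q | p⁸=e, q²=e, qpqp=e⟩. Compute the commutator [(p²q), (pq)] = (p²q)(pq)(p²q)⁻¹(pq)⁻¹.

[(p²q), (pq)] = (p²q)·(pq)·(p²q)⁻¹·(pq)⁻¹.
  (p²q) · (pq) = p
  p · (p²q) = p³q
  (p³q) · (pq) = p²

Answer: p²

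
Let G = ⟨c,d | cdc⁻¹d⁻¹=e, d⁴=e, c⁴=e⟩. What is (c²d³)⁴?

Compute successive powers of (c²d³), reducing at each step:
  (c²d³)²: (c²d³) · c² = d³;   (d³) · d³ = d²
  (c²d³)³: (d²) · c² = c²d²;   (c²d²) · d³ = c²d
  (c²d³)⁴: (c²d) · c² = d;   d · d³ = e

Answer: e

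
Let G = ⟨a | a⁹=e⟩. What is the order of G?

G is generated by a single element, so G is cyclic. The relator gives a⁹ = e and no smaller power is forced to be e, so the 9 powers {a, e, a², a³, a⁴, a⁵, a⁶, a⁷, a⁸} are distinct. Hence |G| = 9.

Answer: 9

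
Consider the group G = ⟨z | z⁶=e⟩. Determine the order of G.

G is generated by a single element, so G is cyclic. The relator gives z⁶ = e and no smaller power is forced to be e, so the 6 powers {e, z, z², z³, z⁴, z⁵} are distinct. Hence |G| = 6.

Answer: 6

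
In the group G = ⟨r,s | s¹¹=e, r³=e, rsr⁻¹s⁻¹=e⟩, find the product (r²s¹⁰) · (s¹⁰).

Compute (r²s¹⁰) · (s¹⁰) by multiplying left to right and reducing via the relations at each step:
  (r²s¹⁰) · s¹⁰ = r²s⁹

Answer: r²s⁹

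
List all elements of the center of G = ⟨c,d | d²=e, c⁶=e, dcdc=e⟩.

An element z ∈ Z(G) iff z commutes with every generator.
For example c³ is central: (c³)·c = c⁴ = c·(c³); (c³)·d = c³d = d·(c³).
Whereas c ∉ Z(G) since c·d = cd ≠ c⁵d = d·c.
Checking each of the 12 elements this way gives Z(G) = {e, c³}, of order 2.

Answer: {e, c³}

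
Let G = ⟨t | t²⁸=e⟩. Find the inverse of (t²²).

The order of (t²²) is 14 (smallest k with (t²²)ᵏ = e), so (t²²)⁻¹ = (t²²)¹³ = t⁶.
Check: (t²²) · (t⁶) → (t²²) · t⁶ = e, giving e as required.

Answer: t⁶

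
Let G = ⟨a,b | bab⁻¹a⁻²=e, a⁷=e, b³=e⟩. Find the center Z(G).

An element z ∈ Z(G) iff z commutes with every generator.
For example e is central: e·a = a = a·e; e·b = b = b·e.
Whereas a ∉ Z(G) since a·b = ab ≠ a²b = b·a.
Checking each of the 21 elements this way gives Z(G) = {e}, of order 1.

Answer: {e}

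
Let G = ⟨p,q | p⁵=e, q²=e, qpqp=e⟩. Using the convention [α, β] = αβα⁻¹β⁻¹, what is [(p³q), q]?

[(p³q), q] = (p³q)·q·(p³q)⁻¹·q⁻¹.
  (p³q) · q = p³
  (p³) · (p³q) = pq
  (pq) · q = p

Answer: p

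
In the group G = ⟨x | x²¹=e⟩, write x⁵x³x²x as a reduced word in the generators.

Multiply left to right, reducing at each step:
  (x⁵) · x³ = x⁸
  (x⁸) · x² = x¹⁰
  (x¹⁰) · x = x¹¹

Answer: x¹¹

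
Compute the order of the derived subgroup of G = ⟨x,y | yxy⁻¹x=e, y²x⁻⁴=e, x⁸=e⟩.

G' = [G, G] is generated by all commutators. The generator-pair commutators are: [x, y] = x².
The subgroup they normally generate is {e, x², x⁴, x⁶}, of order 4.
Check: |G/G'| = 16/4 = 4 is the order of the abelianisation.

Answer: 4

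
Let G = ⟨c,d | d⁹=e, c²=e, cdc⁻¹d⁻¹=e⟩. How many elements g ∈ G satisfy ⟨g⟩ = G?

G is cyclic of order 18. An element generates G iff its order is 18, and a cyclic group of order 18 has exactly φ(18) = 6 such elements.

Answer: 6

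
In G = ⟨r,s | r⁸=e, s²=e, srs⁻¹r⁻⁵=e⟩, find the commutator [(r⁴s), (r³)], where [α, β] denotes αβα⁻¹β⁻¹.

[(r⁴s), (r³)] = (r⁴s)·(r³)·(r⁴s)⁻¹·(r³)⁻¹.
  (r⁴s) · (r³) = r³s
  (r³s) · (r⁴s) = r⁷
  (r⁷) · (r⁵) = r⁴

Answer: r⁴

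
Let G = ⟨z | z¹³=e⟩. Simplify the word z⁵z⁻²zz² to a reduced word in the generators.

Multiply left to right, reducing at each step:
  (z⁵) · z⁻² = z³
  (z³) · z = z⁴
  (z⁴) · z² = z⁶

Answer: z⁶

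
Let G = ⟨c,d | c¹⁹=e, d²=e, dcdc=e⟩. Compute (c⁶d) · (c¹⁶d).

Compute (c⁶d) · (c¹⁶d) by multiplying left to right and reducing via the relations at each step:
  (c⁶d) · c¹⁶ = c⁹d
  (c⁹d) · d = c⁹

Answer: c⁹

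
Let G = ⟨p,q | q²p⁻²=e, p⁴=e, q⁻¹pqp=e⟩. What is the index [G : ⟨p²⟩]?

First find ord(p²) by computing successive powers:
  (p²)¹ = p², (p²)² = e.
So |⟨p²⟩| = ord(p²) = 2. With |G| = 8, by Lagrange [G : ⟨p²⟩] = 8/2 = 4.

Answer: 4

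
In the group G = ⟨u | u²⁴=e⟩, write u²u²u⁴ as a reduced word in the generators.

Multiply left to right, reducing at each step:
  (u²) · u² = u⁴
  (u⁴) · u⁴ = u⁸

Answer: u⁸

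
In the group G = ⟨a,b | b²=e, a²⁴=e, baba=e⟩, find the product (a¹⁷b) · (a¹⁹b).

Compute (a¹⁷b) · (a¹⁹b) by multiplying left to right and reducing via the relations at each step:
  (a¹⁷b) · a¹⁹ = a²²b
  (a²²b) · b = a²²

Answer: a²²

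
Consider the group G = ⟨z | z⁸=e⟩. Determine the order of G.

G is generated by a single element, so G is cyclic. The relator gives z⁸ = e and no smaller power is forced to be e, so the 8 powers {e, z, z², z³, z⁴, z⁵, z⁶, z⁷} are distinct. Hence |G| = 8.

Answer: 8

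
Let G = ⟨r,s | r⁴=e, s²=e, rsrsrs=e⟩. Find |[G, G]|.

G' = [G, G] is generated by all commutators. The generator-pair commutators are: [r, s] = r²sr.
The subgroup they normally generate is {e, r², rs, sr³, r²sr, r³s, r²sr³, sr, rsr², sr²s, r²sr²s, r³sr²}, of order 12.
Check: |G/G'| = 24/12 = 2 is the order of the abelianisation.

Answer: 12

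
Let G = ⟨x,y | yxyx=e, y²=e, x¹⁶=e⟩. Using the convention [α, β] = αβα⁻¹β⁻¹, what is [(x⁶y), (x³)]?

[(x⁶y), (x³)] = (x⁶y)·(x³)·(x⁶y)⁻¹·(x³)⁻¹.
  (x⁶y) · (x³) = x³y
  (x³y) · (x⁶y) = x¹³
  (x¹³) · (x¹³) = x¹⁰

Answer: x¹⁰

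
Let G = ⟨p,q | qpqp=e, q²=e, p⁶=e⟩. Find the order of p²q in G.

Compute successive powers until reaching e:
  (p²q)¹ = p²q, (p²q)² = e.
The smallest positive k with (p²q)ᵏ = e is 2.

Answer: 2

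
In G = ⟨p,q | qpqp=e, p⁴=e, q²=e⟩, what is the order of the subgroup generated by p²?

|⟨p²⟩| equals the order of p². Compute successive powers until reaching e:
  (p²)¹ = p², (p²)² = e.
The smallest positive k with (p²)ᵏ = e is 2, so |⟨p²⟩| = 2.

Answer: 2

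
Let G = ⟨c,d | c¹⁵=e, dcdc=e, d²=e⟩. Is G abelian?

c·d = cd but d·c = c¹⁴d, so c·d ≠ d·c and G is not abelian.

Answer: No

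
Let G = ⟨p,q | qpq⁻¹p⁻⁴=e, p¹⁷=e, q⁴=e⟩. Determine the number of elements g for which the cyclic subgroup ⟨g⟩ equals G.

⟨g⟩ = G would require ord(g) = |G| = 68, but the maximum element order in G is 17 < 68. So G is not cyclic and no single element generates it: the count is 0.

Answer: 0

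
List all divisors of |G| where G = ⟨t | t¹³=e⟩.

|G| = 13 = 13. By Lagrange's theorem the order of any subgroup divides 13; the divisors of 13 are 1, 13.

Answer: 1, 13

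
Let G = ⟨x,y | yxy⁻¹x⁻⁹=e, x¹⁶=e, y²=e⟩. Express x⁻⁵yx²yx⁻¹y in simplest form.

Multiply left to right, reducing at each step:
  (x¹¹) · y = x¹¹y
  (x¹¹y) · x² = x¹³y
  (x¹³y) · y = x¹³
  (x¹³) · x⁻¹ = x¹²
  (x¹²) · y = x¹²y

Answer: x¹²y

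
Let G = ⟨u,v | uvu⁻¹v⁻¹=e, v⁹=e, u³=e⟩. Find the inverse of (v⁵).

The order of (v⁵) is 9 (smallest k with (v⁵)ᵏ = e), so (v⁵)⁻¹ = (v⁵)⁸ = v⁴.
Check: (v⁵) · (v⁴) → (v⁵) · v⁴ = e, giving e as required.

Answer: v⁴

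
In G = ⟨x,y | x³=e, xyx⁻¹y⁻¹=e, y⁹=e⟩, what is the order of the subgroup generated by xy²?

|⟨xy²⟩| equals the order of xy². Compute successive powers until reaching e:
  (xy²)¹ = xy², (xy²)² = x²y⁴, (xy²)³ = y⁶, (xy²)⁴ = xy⁸, (xy²)⁵ = x²y, (xy²)⁶ = y³, (xy²)⁷ = xy⁵, (xy²)⁸ = x²y⁷, (xy²)⁹ = e.
The smallest positive k with (xy²)ᵏ = e is 9, so |⟨xy²⟩| = 9.

Answer: 9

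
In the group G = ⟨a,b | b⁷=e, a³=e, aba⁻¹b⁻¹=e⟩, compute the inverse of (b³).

The order of (b³) is 7 (smallest k with (b³)ᵏ = e), so (b³)⁻¹ = (b³)⁶ = b⁴.
Check: (b³) · (b⁴) → (b³) · b⁴ = e, giving e as required.

Answer: b⁴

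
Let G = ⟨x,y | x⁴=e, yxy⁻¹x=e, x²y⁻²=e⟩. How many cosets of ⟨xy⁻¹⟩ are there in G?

First find ord(xy⁻¹) by computing successive powers:
  (xy⁻¹)¹ = xy⁻¹, (xy⁻¹)² = x², (xy⁻¹)³ = xy, (xy⁻¹)⁴ = e.
So |⟨xy⁻¹⟩| = ord(xy⁻¹) = 4. With |G| = 8, by Lagrange [G : ⟨xy⁻¹⟩] = 8/4 = 2.

Answer: 2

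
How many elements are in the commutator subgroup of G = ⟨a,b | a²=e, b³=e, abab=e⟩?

G' = [G, G] is generated by all commutators. The generator-pair commutators are: [a, b] = b.
The subgroup they normally generate is {e, b, b²}, of order 3.
Check: |G/G'| = 6/3 = 2 is the order of the abelianisation.

Answer: 3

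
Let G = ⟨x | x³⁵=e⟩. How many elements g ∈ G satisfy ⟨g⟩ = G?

G is cyclic of order 35. An element generates G iff its order is 35, and a cyclic group of order 35 has exactly φ(35) = 24 such elements.

Answer: 24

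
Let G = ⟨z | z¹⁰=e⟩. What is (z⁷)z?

Compute (z⁷) · z by multiplying left to right and reducing via the relations at each step:
  (z⁷) · z = z⁸

Answer: z⁸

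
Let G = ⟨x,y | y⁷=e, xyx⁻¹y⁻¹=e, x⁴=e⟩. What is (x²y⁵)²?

Compute successive powers of (x²y⁵), reducing at each step:
  (x²y⁵)²: (x²y⁵) · x² = y⁵;   (y⁵) · y⁵ = y³

Answer: y³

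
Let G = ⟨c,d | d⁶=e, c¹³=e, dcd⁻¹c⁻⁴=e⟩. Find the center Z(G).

An element z ∈ Z(G) iff z commutes with every generator.
For example e is central: e·c = c = c·e; e·d = d = d·e.
Whereas c ∉ Z(G) since c·d = cd ≠ c⁴d = d·c.
Checking each of the 78 elements this way gives Z(G) = {e}, of order 1.

Answer: {e}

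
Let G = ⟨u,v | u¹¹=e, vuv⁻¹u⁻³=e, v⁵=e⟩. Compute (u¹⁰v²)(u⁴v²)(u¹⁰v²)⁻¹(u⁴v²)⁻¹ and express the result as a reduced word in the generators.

[(u¹⁰v²), (u⁴v²)] = (u¹⁰v²)·(u⁴v²)·(u¹⁰v²)⁻¹·(u⁴v²)⁻¹.
  (u¹⁰v²) · (u⁴v²) = u²v⁴
  (u²v⁴) · (u⁵v³) = v²
  (v²) · (u²v³) = u⁷

Answer: u⁷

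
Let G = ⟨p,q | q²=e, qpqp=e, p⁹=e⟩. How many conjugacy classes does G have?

The conjugacy classes (representative and size) are:
  [e] (size 1), [p⁸] (size 2), [p⁷] (size 2), [p⁶] (size 2), [p⁵] (size 2), [p⁴q] (size 9).
Class equation: 1 + 2 + 2 + 2 + 2 + 9 = 18 = |G|. So G has 6 conjugacy classes.

Answer: 6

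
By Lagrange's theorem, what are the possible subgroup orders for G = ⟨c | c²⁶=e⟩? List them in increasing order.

|G| = 26 = 2 · 13. By Lagrange's theorem the order of any subgroup divides 26; the divisors of 26 are 1, 2, 13, 26.

Answer: 1, 2, 13, 26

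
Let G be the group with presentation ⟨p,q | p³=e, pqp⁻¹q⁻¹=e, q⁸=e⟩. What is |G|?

Enumerate words in the generators, reducing via the relations: the distinct elements are
  {e, p, q, pq, p², q², q³, q⁴, q⁵, q⁶, q⁷, pq², pq³, pq⁴, pq⁵, pq⁶, pq⁷, p²q, p²q², p²q³, p²q⁴, p²q⁵, p²q⁶, p²q⁷}.
No further products give new elements, so |G| = 24.

Answer: 24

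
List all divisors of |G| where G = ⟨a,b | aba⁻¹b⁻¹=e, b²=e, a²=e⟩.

|G| = 4 = 2². By Lagrange's theorem the order of any subgroup divides 4; the divisors of 4 are 1, 2, 4.

Answer: 1, 2, 4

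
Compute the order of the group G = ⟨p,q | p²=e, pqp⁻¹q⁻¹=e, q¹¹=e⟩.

Enumerate words in the generators, reducing via the relations: the distinct elements are
  {e, p, q, pq, q², q³, q⁴, q⁵, q⁶, q⁷, q⁸, q⁹, pq², pq³, pq⁴, pq⁵, pq⁶, pq⁷, pq⁸, pq⁹, q¹⁰, pq¹⁰}.
No further products give new elements, so |G| = 22.

Answer: 22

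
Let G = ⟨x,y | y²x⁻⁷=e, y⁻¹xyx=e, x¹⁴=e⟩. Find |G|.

Enumerate words in the generators, reducing via the relations: the distinct elements are
  {e, x, y, xy, x², x³, x⁴, x⁵, x⁶, x⁷, x⁸, x⁹, x²y, x³y, x¹², x¹³, x¹¹, x¹⁰, x⁴y, x⁵y, x⁶y, y⁻¹, xy⁻¹, x²y⁻¹, x³y⁻¹, x⁴y⁻¹, x⁵y⁻¹, x⁶y⁻¹}.
No further products give new elements, so |G| = 28.

Answer: 28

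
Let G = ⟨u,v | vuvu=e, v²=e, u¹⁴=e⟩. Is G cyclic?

Every cyclic group is abelian. But u·v = uv while v·u = u¹³v, so u·v ≠ v·u and G is not abelian. Hence G is not cyclic.

Answer: No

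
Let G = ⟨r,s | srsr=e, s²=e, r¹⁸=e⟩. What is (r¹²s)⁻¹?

The order of (r¹²s) is 2 (smallest k with (r¹²s)ᵏ = e), so (r¹²s)⁻¹ = (r¹²s)¹ = r¹²s.
Check: (r¹²s) · (r¹²s) → (r¹²s) · r¹² = s;   s · s = e, giving e as required.

Answer: r¹²s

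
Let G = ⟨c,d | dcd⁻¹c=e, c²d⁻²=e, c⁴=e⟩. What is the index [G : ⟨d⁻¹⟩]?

First find ord(d⁻¹) by computing successive powers:
  (d⁻¹)¹ = d⁻¹, (d⁻¹)² = c², (d⁻¹)³ = d, (d⁻¹)⁴ = e.
So |⟨d⁻¹⟩| = ord(d⁻¹) = 4. With |G| = 8, by Lagrange [G : ⟨d⁻¹⟩] = 8/4 = 2.

Answer: 2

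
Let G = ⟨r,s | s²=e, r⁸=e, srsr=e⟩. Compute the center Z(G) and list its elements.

An element z ∈ Z(G) iff z commutes with every generator.
For example r⁴ is central: (r⁴)·r = r⁵ = r·(r⁴); (r⁴)·s = r⁴s = s·(r⁴).
Whereas r ∉ Z(G) since r·s = rs ≠ r⁷s = s·r.
Checking each of the 16 elements this way gives Z(G) = {e, r⁴}, of order 2.

Answer: {e, r⁴}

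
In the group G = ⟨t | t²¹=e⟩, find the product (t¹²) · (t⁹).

Compute (t¹²) · (t⁹) by multiplying left to right and reducing via the relations at each step:
  (t¹²) · t⁹ = e

Answer: e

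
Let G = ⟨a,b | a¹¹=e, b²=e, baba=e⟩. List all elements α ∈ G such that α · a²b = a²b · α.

⟨a²b⟩ ⊆ C_G(a²b) since powers of a²b commute with a²b; so |C_G(a²b)| ≥ |⟨a²b⟩| = 2.
By orbit–stabilizer, |C_G(a²b)| = |G| / |conj. class of a²b| = 22 / 11 = 2.
The 2 elements commuting with a²b are {e, a²b}.

Answer: {e, a²b}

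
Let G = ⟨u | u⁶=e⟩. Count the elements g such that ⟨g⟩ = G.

G is cyclic of order 6. An element generates G iff its order is 6, and a cyclic group of order 6 has exactly φ(6) = 2 such elements.

Answer: 2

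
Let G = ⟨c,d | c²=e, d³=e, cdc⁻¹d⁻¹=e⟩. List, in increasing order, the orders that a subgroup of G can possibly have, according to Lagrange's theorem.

|G| = 6 = 2 · 3. By Lagrange's theorem the order of any subgroup divides 6; the divisors of 6 are 1, 2, 3, 6.

Answer: 1, 2, 3, 6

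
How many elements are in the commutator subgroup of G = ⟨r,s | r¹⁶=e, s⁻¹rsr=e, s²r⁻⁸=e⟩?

G' = [G, G] is generated by all commutators. The generator-pair commutators are: [r, s] = r².
The subgroup they normally generate is {e, r², r⁴, r⁶, r⁸, r¹⁰, r¹², r¹⁴}, of order 8.
Check: |G/G'| = 32/8 = 4 is the order of the abelianisation.

Answer: 8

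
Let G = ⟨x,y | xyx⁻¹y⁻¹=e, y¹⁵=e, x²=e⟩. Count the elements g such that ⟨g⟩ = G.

G is cyclic of order 30. An element generates G iff its order is 30, and a cyclic group of order 30 has exactly φ(30) = 8 such elements.

Answer: 8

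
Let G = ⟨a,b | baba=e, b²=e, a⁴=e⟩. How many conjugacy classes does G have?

The conjugacy classes (representative and size) are:
  [e] (size 1), [a] (size 2), [a²] (size 1), [a²b] (size 2), [a³b] (size 2).
Class equation: 1 + 2 + 1 + 2 + 2 = 8 = |G|. So G has 5 conjugacy classes.

Answer: 5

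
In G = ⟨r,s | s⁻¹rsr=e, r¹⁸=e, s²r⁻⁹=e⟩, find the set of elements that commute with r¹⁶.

⟨r¹⁶⟩ ⊆ C_G(r¹⁶) since powers of r¹⁶ commute with r¹⁶; so |C_G(r¹⁶)| ≥ |⟨r¹⁶⟩| = 9.
By orbit–stabilizer, |C_G(r¹⁶)| = |G| / |conj. class of r¹⁶| = 36 / 2 = 18.
The 18 elements commuting with r¹⁶ are {e, r, r², r³, r⁴, r⁵, r⁶, r⁷, r⁸, r⁹, r¹⁰, r¹¹, r¹², r¹³, r¹⁴, r¹⁵, r¹⁶, r¹⁷}.

Answer: {e, r, r², r³, r⁴, r⁵, r⁶, r⁷, r⁸, r⁹, r¹⁰, r¹¹, r¹², r¹³, r¹⁴, r¹⁵, r¹⁶, r¹⁷}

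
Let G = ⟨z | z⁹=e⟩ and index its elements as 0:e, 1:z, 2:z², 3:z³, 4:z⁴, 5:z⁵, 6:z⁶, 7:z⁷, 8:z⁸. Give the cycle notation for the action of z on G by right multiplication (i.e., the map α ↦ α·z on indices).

(0 1 2 3 4 5 6 7 8)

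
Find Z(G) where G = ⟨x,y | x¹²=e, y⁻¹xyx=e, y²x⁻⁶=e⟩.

An element z ∈ Z(G) iff z commutes with every generator.
For example x⁶ is central: (x⁶)·x = x⁷ = x·(x⁶); (x⁶)·y = y⁻¹ = y·(x⁶).
Whereas x ∉ Z(G) since x·y = xy ≠ x⁵y⁻¹ = y·x.
Checking each of the 24 elements this way gives Z(G) = {e, x⁶}, of order 2.

Answer: {e, x⁶}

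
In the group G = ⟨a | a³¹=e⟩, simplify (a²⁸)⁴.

Compute successive powers of (a²⁸), reducing at each step:
  (a²⁸)²: (a²⁸) · a²⁸ = a²⁵
  (a²⁸)³: (a²⁵) · a²⁸ = a²²
  (a²⁸)⁴: (a²²) · a²⁸ = a¹⁹

Answer: a¹⁹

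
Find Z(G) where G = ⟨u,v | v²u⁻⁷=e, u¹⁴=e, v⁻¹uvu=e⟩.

An element z ∈ Z(G) iff z commutes with every generator.
For example u⁷ is central: (u⁷)·u = u⁸ = u·(u⁷); (u⁷)·v = v⁻¹ = v·(u⁷).
Whereas u ∉ Z(G) since u·v = uv ≠ u⁶v⁻¹ = v·u.
Checking each of the 28 elements this way gives Z(G) = {e, u⁷}, of order 2.

Answer: {e, u⁷}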